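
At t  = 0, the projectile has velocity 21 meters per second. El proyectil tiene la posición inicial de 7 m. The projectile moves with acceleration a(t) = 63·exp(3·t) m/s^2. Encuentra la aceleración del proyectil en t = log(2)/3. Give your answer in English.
From the given acceleration equation a(t) = 63·exp(3·t), we substitute t = log(2)/3 to get a = 126.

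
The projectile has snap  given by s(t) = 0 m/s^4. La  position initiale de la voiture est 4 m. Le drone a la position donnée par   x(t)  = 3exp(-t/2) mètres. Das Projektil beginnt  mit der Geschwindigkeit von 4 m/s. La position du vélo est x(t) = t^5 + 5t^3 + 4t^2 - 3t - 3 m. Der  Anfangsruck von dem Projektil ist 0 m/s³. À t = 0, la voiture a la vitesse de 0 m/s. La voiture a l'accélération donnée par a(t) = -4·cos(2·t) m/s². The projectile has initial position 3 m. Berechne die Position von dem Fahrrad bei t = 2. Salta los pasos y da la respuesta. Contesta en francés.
x(2) = 79.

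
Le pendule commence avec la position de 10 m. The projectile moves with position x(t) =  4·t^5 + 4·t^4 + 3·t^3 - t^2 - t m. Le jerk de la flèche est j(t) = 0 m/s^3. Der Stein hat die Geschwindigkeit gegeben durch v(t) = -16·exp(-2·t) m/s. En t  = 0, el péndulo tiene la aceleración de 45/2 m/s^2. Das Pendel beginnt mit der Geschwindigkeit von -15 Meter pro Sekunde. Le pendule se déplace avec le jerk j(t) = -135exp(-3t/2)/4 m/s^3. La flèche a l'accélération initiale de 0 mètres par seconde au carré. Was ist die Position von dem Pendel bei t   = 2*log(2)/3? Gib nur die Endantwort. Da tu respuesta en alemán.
Die Antwort ist 5.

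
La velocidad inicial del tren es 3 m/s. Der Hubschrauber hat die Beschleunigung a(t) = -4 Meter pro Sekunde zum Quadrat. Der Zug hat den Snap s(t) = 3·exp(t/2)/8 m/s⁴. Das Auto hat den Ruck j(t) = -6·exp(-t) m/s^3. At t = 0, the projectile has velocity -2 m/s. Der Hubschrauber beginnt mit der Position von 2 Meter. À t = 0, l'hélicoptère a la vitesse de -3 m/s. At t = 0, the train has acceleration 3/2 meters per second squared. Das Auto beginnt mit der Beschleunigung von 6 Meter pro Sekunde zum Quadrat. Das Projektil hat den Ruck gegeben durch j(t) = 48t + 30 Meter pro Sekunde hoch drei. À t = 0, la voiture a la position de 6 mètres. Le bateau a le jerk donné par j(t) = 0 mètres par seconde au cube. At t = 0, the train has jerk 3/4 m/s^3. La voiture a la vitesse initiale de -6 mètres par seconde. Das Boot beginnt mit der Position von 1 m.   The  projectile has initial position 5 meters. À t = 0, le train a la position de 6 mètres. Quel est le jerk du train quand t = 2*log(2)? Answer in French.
Nous devons trouver l'intégrale de notre équation du snap s(t) = 3·exp(t/2)/8 1 fois. L'intégrale du snap est le jerk. En utilisant j(0) = 3/4, nous obtenons j(t) = 3·exp(t/2)/4. Nous avons le jerk j(t) = 3·exp(t/2)/4. En substituant t = 2*log(2): j(2*log(2)) = 3/2.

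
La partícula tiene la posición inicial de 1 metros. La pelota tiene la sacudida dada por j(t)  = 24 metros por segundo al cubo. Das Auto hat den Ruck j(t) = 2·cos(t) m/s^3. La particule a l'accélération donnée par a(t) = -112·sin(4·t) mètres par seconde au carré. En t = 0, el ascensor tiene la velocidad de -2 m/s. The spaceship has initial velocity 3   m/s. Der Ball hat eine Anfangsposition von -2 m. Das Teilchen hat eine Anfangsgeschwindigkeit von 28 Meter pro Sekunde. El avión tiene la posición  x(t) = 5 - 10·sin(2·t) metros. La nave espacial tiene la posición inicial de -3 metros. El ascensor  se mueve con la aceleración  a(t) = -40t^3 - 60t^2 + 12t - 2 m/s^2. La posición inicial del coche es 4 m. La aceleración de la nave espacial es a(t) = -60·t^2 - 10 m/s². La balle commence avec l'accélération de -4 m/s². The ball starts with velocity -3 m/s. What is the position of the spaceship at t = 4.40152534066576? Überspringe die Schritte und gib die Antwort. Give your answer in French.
La réponse est -1963.31059462493.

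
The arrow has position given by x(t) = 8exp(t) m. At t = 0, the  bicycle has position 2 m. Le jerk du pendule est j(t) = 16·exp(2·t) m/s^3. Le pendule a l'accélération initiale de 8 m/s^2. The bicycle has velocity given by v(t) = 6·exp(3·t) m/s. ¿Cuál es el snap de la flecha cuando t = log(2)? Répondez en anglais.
Starting from position x(t) = 8·exp(t), we take 4 derivatives. Differentiating position, we get velocity: v(t) = 8·exp(t). The derivative of velocity gives acceleration: a(t) = 8·exp(t). Differentiating acceleration, we get jerk: j(t) = 8·exp(t). The derivative of jerk gives snap: s(t) = 8·exp(t). Using s(t) = 8·exp(t) and substituting t = log(2), we find s = 16.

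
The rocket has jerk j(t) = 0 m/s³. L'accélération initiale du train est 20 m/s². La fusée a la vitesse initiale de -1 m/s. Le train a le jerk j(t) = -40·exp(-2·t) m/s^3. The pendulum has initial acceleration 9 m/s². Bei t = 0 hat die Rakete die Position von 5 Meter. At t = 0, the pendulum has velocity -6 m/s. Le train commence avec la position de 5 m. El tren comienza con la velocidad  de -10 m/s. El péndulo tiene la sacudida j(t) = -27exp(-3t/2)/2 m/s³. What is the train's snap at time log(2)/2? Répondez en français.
Nous devons dériver notre équation du jerk j(t) = -40·exp(-2·t) 1 fois. La dérivée du jerk donne le snap: s(t) = 80·exp(-2·t). Nous avons le snap s(t) = 80·exp(-2·t). En substituant t = log(2)/2: s(log(2)/2) = 40.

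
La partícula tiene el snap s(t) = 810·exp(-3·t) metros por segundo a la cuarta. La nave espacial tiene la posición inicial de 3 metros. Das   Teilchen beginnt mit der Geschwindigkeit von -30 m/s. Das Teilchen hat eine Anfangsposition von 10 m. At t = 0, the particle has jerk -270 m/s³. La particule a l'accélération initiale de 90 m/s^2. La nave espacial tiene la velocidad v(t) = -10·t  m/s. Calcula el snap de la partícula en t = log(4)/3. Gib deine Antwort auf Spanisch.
De la ecuación del snap s(t) = 810·exp(-3·t), sustituimos t = log(4)/3 para obtener s = 405/2.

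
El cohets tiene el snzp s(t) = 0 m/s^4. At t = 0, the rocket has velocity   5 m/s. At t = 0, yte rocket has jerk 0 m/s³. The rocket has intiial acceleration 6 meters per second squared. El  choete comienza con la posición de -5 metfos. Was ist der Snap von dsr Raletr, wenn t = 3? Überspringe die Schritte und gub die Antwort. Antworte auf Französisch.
s(3) = 0.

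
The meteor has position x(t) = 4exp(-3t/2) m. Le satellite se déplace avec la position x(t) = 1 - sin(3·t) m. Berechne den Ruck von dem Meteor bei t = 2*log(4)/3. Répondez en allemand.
Um dies zu lösen, müssen wir 3 Ableitungen unserer Gleichung für die Position x(t) = 4·exp(-3·t/2) nehmen. Mit d/dt von x(t) finden wir v(t) = -6·exp(-3·t/2). Durch Ableiten von der Geschwindigkeit erhalten wir die Beschleunigung: a(t) = 9·exp(-3·t/2). Durch Ableiten von der Beschleunigung erhalten wir den Ruck: j(t) = -27·exp(-3·t/2)/2. Aus der Gleichung für den Ruck j(t) = -27·exp(-3·t/2)/2, setzen wir t = 2*log(4)/3 ein und erhalten j = -27/8.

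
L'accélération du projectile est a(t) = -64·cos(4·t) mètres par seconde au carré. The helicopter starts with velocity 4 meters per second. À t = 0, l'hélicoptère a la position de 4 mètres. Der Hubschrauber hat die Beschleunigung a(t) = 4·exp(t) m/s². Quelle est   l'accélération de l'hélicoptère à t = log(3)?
Nous avons l'accélération a(t) = 4·exp(t). En substituant t = log(3): a(log(3)) = 12.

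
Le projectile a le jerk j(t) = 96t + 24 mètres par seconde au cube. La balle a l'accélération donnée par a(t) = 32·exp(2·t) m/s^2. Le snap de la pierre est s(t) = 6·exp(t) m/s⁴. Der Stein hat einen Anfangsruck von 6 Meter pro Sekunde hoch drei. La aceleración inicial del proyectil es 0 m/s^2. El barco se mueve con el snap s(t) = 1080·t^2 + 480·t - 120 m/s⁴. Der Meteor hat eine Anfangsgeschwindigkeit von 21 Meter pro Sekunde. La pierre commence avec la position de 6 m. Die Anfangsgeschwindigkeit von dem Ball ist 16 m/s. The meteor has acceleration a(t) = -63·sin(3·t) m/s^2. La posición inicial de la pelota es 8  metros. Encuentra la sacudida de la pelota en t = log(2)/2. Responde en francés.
Nous devons dériver notre équation de l'accélération a(t) = 32·exp(2·t) 1 fois. La dérivée de l'accélération donne le jerk: j(t) = 64·exp(2·t). En utilisant j(t) = 64·exp(2·t) et en substituant t = log(2)/2, nous trouvons j = 128.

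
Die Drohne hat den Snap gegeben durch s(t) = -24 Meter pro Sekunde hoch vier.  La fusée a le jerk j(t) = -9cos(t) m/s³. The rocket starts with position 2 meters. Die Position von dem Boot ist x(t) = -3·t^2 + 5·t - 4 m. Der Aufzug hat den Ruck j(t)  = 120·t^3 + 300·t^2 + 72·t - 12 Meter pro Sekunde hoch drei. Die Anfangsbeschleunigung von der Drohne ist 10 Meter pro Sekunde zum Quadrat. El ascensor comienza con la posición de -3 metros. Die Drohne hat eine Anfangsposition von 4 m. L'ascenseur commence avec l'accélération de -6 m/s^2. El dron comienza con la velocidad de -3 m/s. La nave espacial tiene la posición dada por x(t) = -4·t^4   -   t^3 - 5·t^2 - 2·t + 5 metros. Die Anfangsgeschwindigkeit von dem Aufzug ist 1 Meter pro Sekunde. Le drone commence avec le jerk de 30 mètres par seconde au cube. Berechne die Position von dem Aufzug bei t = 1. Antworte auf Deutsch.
Wir müssen unsere Gleichung für den Ruck j(t) = 120·t^3 + 300·t^2 + 72·t - 12 3-mal integrieren. Das Integral von dem Ruck ist die Beschleunigung. Mit a(0) = -6 erhalten wir a(t) = 30·t^4 + 100·t^3 + 36·t^2 - 12·t - 6. Die Stammfunktion von der Beschleunigung, mit v(0) = 1, ergibt die Geschwindigkeit: v(t) = 6·t^5 + 25·t^4 + 12·t^3 - 6·t^2 - 6·t + 1. Mit ∫v(t)dt und Anwendung von x(0) = -3, finden wir x(t) = t^6 + 5·t^5 + 3·t^4 - 2·t^3 - 3·t^2 + t - 3. Wir haben die Position x(t) = t^6 + 5·t^5 + 3·t^4 - 2·t^3 - 3·t^2 + t - 3. Durch Einsetzen von t = 1: x(1) = 2.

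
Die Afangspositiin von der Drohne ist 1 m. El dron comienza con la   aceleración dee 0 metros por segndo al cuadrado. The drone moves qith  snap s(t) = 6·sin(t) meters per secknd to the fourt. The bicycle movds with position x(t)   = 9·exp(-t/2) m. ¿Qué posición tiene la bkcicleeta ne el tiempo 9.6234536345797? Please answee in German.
Aus der Gleichung für die Position x(t) = 9·exp(-t/2), setzen wir t = 9.6234536345797 ein und erhalten x = 0.0732042177635913.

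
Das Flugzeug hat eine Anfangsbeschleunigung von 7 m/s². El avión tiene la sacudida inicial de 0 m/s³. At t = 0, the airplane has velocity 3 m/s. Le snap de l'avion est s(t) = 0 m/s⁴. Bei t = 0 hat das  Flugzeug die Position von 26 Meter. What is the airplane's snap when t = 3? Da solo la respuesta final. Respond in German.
Die Antwort ist 0.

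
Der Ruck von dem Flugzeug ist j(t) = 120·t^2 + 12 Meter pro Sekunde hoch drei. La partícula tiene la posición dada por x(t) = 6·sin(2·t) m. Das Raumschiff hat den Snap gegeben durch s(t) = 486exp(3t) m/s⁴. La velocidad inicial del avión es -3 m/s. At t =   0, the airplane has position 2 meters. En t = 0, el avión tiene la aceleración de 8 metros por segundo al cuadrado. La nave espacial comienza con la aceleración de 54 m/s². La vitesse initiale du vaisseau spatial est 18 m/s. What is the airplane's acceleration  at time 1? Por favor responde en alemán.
Wir müssen unsere Gleichung für den Ruck j(t) = 120·t^2 + 12 1-mal integrieren. Das Integral von dem Ruck, mit a(0) = 8, ergibt die Beschleunigung: a(t) = 40·t^3 + 12·t + 8. Mit a(t) = 40·t^3 + 12·t + 8 und Einsetzen von t = 1, finden wir a = 60.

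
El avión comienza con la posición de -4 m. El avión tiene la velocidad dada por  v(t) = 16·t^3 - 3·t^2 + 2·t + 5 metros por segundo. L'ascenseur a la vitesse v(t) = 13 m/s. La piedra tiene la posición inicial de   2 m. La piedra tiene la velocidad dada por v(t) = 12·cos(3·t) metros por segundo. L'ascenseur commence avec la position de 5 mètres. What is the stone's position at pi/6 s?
To solve this, we need to take 1 integral of our velocity equation v(t) = 12·cos(3·t). The antiderivative of velocity is position. Using x(0) = 2, we get x(t) = 4·sin(3·t) + 2. We have position x(t) = 4·sin(3·t) + 2. Substituting t = pi/6: x(pi/6) = 6.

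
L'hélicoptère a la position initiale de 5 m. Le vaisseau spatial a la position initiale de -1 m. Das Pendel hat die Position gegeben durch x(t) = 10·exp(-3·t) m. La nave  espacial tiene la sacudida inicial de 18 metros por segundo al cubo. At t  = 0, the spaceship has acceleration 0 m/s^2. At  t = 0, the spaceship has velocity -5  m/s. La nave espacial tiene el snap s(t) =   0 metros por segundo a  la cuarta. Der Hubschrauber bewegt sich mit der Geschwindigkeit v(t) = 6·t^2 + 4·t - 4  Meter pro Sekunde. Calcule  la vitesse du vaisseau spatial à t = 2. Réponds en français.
Pour résoudre ceci, nous devons prendre 3 intégrales de notre équation du snap s(t) = 0. En prenant ∫s(t)dt et en appliquant j(0) = 18, nous trouvons j(t) = 18. L'intégrale du jerk, avec a(0) = 0, donne l'accélération: a(t) = 18·t. En intégrant l'accélération et en utilisant la condition initiale v(0) = -5, nous obtenons v(t) = 9·t^2 - 5. De l'équation de la vitesse v(t) = 9·t^2 - 5, nous substituons t = 2 pour obtenir v = 31.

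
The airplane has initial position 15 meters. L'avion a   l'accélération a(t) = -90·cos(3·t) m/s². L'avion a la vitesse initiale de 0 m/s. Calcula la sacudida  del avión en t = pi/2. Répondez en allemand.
Wir müssen unsere Gleichung für die Beschleunigung a(t) = -90·cos(3·t) 1-mal ableiten. Durch Ableiten von der Beschleunigung erhalten wir den Ruck: j(t) = 270·sin(3·t). Aus der Gleichung für den Ruck j(t) = 270·sin(3·t), setzen wir t = pi/2 ein und erhalten j = -270.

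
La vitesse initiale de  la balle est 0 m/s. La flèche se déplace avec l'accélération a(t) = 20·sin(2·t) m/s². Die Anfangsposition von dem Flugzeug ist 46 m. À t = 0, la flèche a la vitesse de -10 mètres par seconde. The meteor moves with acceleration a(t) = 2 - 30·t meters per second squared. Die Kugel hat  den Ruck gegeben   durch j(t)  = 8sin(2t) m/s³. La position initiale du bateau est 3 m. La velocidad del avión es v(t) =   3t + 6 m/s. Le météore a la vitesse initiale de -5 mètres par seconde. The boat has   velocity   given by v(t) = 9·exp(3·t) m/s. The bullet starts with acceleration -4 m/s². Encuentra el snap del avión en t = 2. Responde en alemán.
Wir müssen unsere Gleichung für die Geschwindigkeit v(t) = 3·t + 6 3-mal ableiten. Die Ableitung von der Geschwindigkeit ergibt die Beschleunigung: a(t) = 3. Durch Ableiten von der Beschleunigung erhalten wir den Ruck: j(t) = 0. Mit d/dt von j(t) finden wir s(t) = 0. Mit s(t) = 0 und Einsetzen von t = 2, finden wir s = 0.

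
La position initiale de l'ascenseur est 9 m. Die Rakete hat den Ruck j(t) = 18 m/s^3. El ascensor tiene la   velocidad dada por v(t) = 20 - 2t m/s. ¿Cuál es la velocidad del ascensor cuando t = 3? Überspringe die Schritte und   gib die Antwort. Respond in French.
v(3) = 14.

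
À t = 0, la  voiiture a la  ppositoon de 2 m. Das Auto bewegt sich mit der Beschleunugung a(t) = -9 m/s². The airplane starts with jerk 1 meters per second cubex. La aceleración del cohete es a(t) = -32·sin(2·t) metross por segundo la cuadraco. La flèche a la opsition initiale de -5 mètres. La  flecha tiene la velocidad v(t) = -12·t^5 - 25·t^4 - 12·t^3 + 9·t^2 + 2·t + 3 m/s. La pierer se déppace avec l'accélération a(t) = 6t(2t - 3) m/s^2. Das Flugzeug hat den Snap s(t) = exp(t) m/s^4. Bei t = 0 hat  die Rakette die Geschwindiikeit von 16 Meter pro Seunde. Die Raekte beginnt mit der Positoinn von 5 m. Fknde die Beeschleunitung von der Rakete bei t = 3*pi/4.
Wir haben die Beschleunigung a(t) = -32·sin(2·t). Durch Einsetzen von t = 3*pi/4: a(3*pi/4) = 32.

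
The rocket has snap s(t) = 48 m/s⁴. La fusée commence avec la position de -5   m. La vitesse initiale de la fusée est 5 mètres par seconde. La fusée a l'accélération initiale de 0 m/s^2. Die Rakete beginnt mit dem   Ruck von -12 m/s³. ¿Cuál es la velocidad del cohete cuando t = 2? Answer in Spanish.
Necesitamos integrar nuestra ecuación del snap s(t) = 48 3 veces. Tomando ∫s(t)dt y aplicando j(0) = -12, encontramos j(t) = 48·t - 12. Integrando la sacudida y usando la condición inicial a(0) = 0, obtenemos a(t) = 12·t·(2·t - 1). La antiderivada de la aceleración, con v(0) = 5, da la velocidad: v(t) = 8·t^3 - 6·t^2 + 5. Usando v(t) = 8·t^3 - 6·t^2 + 5 y sustituyendo t = 2, encontramos v = 45.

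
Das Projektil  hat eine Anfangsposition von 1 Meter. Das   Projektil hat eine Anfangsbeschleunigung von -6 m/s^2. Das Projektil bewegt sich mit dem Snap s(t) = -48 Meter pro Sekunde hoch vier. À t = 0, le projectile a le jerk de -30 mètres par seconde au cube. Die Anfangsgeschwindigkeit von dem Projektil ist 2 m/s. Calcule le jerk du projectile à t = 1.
En partant du snap s(t) = -48, nous prenons 1 intégrale. En intégrant le snap et en utilisant la condition initiale j(0) = -30, nous obtenons j(t) = -48·t - 30. Nous avons le jerk j(t) = -48·t - 30. En substituant t = 1: j(1) = -78.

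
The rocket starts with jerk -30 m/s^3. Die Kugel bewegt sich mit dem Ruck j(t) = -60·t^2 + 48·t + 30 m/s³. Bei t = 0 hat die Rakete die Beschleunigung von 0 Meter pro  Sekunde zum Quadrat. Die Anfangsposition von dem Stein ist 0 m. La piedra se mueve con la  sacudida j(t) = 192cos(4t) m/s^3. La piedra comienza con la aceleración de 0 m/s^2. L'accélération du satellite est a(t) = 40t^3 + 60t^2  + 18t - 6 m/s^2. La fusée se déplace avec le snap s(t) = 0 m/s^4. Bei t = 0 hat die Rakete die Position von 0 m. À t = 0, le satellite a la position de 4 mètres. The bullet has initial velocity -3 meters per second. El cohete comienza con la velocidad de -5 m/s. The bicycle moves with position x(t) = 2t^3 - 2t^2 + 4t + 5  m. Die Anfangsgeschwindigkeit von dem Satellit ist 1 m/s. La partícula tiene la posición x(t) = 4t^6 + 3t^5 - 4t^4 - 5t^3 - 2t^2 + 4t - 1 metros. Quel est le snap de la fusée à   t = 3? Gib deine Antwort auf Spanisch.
De la ecuación del snap s(t) = 0, sustituimos t = 3 para obtener s = 0.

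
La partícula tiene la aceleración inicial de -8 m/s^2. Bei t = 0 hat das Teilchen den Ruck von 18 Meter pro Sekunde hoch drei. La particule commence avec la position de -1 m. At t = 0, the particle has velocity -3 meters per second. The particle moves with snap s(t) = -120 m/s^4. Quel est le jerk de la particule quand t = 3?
Nous devons trouver la primitive de notre équation du snap s(t) = -120 1 fois. L'intégrale du snap est le jerk. En utilisant j(0) = 18, nous obtenons j(t) = 18 - 120·t. De l'équation du jerk j(t) = 18 - 120·t, nous substituons t = 3 pour obtenir j = -342.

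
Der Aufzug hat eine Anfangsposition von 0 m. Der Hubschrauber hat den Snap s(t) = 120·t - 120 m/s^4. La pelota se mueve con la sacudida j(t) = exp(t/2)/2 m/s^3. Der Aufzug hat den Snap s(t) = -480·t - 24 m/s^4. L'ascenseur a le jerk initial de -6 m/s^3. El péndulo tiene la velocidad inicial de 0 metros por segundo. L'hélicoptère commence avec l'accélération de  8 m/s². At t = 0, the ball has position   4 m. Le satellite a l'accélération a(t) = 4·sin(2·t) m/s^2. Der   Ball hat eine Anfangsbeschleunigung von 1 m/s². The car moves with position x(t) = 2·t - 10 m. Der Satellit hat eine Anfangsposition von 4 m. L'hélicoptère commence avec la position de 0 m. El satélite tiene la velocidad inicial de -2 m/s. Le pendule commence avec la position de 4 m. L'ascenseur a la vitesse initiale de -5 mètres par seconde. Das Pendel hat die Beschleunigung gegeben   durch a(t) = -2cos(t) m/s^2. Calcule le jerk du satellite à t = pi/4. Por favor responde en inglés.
To solve this, we need to take 1 derivative of our acceleration equation a(t) = 4·sin(2·t). The derivative of acceleration gives jerk: j(t) = 8·cos(2·t). We have jerk j(t) = 8·cos(2·t). Substituting t = pi/4: j(pi/4) = 0.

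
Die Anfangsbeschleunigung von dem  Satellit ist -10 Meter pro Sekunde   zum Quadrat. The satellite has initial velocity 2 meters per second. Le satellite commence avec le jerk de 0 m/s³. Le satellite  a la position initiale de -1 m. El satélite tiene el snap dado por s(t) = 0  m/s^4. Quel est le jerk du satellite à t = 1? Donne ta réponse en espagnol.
Debemos encontrar la antiderivada de nuestra ecuación del snap s(t) = 0 1 vez. La antiderivada del snap es la sacudida. Usando j(0) = 0, obtenemos j(t) = 0. De la ecuación de la sacudida j(t) = 0, sustituimos t = 1 para obtener j = 0.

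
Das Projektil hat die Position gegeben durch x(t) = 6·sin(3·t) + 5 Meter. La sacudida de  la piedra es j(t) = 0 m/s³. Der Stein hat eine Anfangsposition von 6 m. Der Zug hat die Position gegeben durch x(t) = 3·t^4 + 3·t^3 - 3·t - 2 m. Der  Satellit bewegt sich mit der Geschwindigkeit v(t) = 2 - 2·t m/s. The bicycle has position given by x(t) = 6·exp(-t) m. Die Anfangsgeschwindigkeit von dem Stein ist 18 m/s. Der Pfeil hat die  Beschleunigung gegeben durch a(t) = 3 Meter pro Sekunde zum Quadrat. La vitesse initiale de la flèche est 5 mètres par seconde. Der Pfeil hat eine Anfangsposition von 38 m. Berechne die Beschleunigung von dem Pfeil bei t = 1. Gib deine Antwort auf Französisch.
De l'équation de l'accélération a(t) = 3, nous substituons t = 1 pour obtenir a = 3.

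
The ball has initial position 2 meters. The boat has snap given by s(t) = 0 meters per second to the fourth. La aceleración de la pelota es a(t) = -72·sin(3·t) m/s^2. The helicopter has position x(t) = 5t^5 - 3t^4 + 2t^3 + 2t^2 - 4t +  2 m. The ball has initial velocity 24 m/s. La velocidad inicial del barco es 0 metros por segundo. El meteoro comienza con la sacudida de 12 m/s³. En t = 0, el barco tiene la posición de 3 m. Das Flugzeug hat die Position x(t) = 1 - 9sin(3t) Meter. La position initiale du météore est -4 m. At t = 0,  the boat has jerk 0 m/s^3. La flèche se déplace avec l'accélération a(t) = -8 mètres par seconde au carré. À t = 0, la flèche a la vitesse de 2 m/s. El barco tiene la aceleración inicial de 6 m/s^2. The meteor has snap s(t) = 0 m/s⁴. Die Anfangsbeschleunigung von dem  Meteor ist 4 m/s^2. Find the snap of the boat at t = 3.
From the given snap equation s(t) = 0, we substitute t = 3 to get s = 0.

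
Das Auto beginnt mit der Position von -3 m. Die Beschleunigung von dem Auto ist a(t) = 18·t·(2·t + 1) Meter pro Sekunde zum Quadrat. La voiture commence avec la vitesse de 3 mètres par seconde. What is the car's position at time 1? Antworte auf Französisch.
Nous devons intégrer notre équation de l'accélération a(t) = 18·t·(2·t + 1) 2 fois. L'intégrale de l'accélération est la vitesse. En utilisant v(0) = 3, nous obtenons v(t) = 12·t^3 + 9·t^2 + 3. La primitive de la vitesse, avec x(0) = -3, donne la position: x(t) = 3·t^4 + 3·t^3 + 3·t - 3. De l'équation de la position x(t) = 3·t^4 + 3·t^3 + 3·t - 3, nous substituons t = 1 pour obtenir x = 6.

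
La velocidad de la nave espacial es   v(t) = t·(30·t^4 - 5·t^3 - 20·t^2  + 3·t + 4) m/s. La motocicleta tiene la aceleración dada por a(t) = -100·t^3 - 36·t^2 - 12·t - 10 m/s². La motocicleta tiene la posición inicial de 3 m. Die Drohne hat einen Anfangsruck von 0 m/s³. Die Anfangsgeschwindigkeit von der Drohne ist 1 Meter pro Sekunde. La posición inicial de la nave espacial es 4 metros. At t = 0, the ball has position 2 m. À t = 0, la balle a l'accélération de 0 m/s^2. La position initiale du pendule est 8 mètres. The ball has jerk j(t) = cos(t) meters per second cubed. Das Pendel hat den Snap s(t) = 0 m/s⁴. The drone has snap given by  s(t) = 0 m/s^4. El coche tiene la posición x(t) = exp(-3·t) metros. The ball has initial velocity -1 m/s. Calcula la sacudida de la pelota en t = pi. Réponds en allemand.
Mit j(t) = cos(t) und Einsetzen von t = pi, finden wir j = -1.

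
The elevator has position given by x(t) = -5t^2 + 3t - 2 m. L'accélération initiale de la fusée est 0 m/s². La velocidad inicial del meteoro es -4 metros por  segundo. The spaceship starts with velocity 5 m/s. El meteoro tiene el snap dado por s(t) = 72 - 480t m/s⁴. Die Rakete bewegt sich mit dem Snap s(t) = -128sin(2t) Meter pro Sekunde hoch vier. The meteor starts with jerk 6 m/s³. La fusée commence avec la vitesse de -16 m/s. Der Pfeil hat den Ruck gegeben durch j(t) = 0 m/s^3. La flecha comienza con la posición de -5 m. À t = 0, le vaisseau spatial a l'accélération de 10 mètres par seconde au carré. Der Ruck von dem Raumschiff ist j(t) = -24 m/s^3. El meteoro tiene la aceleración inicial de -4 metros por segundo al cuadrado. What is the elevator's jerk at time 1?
Starting from position x(t) = -5·t^2 + 3·t - 2, we take 3 derivatives. Differentiating position, we get velocity: v(t) = 3 - 10·t. Taking d/dt of v(t), we find a(t) = -10. Differentiating acceleration, we get jerk: j(t) = 0. We have jerk j(t) = 0. Substituting t = 1: j(1) = 0.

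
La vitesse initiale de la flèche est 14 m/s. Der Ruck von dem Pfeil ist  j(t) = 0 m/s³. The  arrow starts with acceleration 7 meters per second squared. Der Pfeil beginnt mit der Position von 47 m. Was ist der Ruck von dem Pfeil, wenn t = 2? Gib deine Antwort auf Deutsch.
Wir haben den Ruck j(t) = 0. Durch Einsetzen von t = 2: j(2) = 0.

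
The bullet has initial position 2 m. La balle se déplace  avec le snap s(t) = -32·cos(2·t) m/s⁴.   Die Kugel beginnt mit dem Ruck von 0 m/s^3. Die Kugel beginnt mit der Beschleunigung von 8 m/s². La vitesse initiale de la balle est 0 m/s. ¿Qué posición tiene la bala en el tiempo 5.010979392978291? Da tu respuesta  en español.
Para resolver esto, necesitamos tomar 4 integrales de nuestra ecuación del snap s(t) = -32·cos(2·t). Tomando ∫s(t)dt y aplicando j(0) = 0, encontramos j(t) = -16·sin(2·t). La integral de la sacudida, con a(0) = 8, da la aceleración: a(t) = 8·cos(2·t). La antiderivada de la aceleración, con v(0) = 0, da la velocidad: v(t) = 4·sin(2·t). Integrando la velocidad y usando la condición inicial x(0) = 2, obtenemos x(t) = 4 - 2·cos(2·t). Tenemos la posición x(t) = 4 - 2·cos(2·t). Sustituyendo t = 5.010979392978291: x(5.010979392978291) = 5.65384831772668.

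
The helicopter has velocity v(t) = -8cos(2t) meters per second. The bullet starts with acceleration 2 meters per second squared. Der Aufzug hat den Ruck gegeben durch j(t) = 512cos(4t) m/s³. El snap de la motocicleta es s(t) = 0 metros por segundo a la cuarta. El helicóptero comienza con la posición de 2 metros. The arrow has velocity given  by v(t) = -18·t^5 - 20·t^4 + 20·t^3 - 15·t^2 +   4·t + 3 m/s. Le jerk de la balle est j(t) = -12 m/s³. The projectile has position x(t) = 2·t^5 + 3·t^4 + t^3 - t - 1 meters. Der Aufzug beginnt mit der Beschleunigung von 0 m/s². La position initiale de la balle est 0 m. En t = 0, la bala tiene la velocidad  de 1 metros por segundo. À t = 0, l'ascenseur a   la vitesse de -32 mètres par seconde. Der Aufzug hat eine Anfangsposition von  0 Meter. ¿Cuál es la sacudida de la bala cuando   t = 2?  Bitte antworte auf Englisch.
From the given jerk equation j(t) = -12, we substitute t = 2 to get j = -12.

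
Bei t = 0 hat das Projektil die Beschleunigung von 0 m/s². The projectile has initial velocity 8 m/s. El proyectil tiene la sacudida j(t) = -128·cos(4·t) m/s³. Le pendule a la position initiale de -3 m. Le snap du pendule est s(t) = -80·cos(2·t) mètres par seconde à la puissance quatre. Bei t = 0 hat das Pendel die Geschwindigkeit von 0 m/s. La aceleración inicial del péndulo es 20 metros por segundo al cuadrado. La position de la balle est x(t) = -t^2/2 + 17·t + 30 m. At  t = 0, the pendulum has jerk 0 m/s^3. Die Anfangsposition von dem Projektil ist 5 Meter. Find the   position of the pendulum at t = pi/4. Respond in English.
To find the answer, we compute 4 antiderivatives of s(t) = -80·cos(2·t). The antiderivative of snap is jerk. Using j(0) = 0, we get j(t) = -40·sin(2·t). The antiderivative of jerk is acceleration. Using a(0) = 20, we get a(t) = 20·cos(2·t). The integral of acceleration, with v(0) = 0, gives velocity: v(t) = 10·sin(2·t). Finding the integral of v(t) and using x(0) = -3: x(t) = 2 - 5·cos(2·t). Using x(t) = 2 - 5·cos(2·t) and substituting t = pi/4, we find x = 2.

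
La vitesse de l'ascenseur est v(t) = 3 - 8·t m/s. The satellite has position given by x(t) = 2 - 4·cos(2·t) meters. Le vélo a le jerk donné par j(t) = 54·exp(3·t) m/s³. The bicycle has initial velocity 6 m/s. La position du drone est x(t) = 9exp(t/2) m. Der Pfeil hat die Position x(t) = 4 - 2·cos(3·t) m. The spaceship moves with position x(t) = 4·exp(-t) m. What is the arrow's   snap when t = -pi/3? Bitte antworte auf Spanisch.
Debemos derivar nuestra ecuación de la posición x(t) = 4 - 2·cos(3·t) 4 veces. Tomando d/dt de x(t), encontramos v(t) = 6·sin(3·t). La derivada de la velocidad da la aceleración: a(t) = 18·cos(3·t). Derivando la aceleración, obtenemos la sacudida: j(t) = -54·sin(3·t). La derivada de la sacudida da el snap: s(t) = -162·cos(3·t). Usando s(t) = -162·cos(3·t) y sustituyendo t = -pi/3, encontramos s = 162.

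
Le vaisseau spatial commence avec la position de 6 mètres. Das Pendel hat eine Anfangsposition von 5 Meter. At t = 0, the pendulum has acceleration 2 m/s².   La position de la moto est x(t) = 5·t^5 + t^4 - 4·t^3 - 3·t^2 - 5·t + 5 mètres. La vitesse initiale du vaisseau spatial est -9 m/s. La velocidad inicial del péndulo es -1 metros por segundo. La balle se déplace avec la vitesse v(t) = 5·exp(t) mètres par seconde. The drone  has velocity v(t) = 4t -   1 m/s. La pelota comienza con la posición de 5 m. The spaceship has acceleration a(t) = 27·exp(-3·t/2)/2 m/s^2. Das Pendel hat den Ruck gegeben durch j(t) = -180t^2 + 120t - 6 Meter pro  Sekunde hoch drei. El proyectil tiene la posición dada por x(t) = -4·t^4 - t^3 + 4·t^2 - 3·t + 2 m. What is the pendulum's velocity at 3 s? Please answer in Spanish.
Partiendo de la sacudida j(t) = -180·t^2 + 120·t - 6, tomamos 2 antiderivadas. La integral de la sacudida es la aceleración. Usando a(0) = 2, obtenemos a(t) = -60·t^3 + 60·t^2 - 6·t + 2. La antiderivada de la aceleración, con v(0) = -1, da la velocidad: v(t) = -15·t^4 + 20·t^3 - 3·t^2 + 2·t - 1. De la ecuación de la velocidad v(t) = -15·t^4 + 20·t^3 - 3·t^2 + 2·t - 1, sustituimos t = 3 para obtener v = -697.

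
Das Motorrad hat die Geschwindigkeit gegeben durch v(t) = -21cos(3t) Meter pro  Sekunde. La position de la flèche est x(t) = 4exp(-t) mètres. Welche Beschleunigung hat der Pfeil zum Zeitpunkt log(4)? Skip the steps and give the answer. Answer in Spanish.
a(log(4)) = 1.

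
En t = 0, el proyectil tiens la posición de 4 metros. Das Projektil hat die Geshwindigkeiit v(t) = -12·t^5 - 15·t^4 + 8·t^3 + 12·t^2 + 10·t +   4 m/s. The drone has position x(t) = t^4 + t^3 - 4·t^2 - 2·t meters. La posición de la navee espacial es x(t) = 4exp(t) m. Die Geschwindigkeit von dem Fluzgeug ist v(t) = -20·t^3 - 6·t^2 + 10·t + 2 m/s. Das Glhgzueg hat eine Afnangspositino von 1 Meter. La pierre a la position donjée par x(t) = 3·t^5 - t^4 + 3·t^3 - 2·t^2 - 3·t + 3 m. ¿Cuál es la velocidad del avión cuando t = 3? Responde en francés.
En utilisant v(t) = -20·t^3 - 6·t^2 + 10·t + 2 et en substituant t = 3, nous trouvons v = -562.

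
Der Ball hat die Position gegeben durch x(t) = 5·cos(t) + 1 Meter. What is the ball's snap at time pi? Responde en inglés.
To solve this, we need to take 4 derivatives of our position equation x(t) = 5·cos(t) + 1. The derivative of position gives velocity: v(t) = -5·sin(t). The derivative of velocity gives acceleration: a(t) = -5·cos(t). Taking d/dt of a(t), we find j(t) = 5·sin(t). The derivative of jerk gives snap: s(t) = 5·cos(t). Using s(t) = 5·cos(t) and substituting t = pi, we find s = -5.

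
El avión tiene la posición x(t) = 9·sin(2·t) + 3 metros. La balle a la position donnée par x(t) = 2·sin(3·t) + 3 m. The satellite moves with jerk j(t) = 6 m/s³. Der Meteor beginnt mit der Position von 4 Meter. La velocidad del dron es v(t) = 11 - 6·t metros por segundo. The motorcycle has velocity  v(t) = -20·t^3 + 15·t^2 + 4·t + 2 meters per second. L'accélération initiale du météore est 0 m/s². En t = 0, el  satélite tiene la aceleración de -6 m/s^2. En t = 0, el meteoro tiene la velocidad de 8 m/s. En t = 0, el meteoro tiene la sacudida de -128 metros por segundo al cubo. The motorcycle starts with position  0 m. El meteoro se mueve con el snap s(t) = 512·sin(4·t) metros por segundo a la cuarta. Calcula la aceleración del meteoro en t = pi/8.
Para resolver esto, necesitamos tomar 2 integrales de nuestra ecuación del snap s(t) = 512·sin(4·t). La antiderivada del snap es la sacudida. Usando j(0) = -128, obtenemos j(t) = -128·cos(4·t). Integrando la sacudida y usando la condición inicial a(0) = 0, obtenemos a(t) = -32·sin(4·t). Tenemos la aceleración a(t) = -32·sin(4·t). Sustituyendo t = pi/8: a(pi/8) = -32.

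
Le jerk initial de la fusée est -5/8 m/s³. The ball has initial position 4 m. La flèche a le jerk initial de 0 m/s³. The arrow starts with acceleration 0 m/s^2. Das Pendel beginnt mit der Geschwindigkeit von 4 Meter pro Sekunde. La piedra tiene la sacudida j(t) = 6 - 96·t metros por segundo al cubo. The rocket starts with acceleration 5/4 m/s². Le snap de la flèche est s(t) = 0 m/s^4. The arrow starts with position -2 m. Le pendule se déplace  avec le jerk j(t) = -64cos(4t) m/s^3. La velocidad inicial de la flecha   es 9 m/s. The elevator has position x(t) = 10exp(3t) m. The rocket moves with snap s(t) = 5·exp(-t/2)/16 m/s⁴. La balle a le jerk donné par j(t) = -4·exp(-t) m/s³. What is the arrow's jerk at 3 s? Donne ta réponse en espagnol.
Necesitamos integrar nuestra ecuación del snap s(t) = 0 1 vez. Integrando el snap y usando la condición inicial j(0) = 0, obtenemos j(t) = 0. Usando j(t) = 0 y sustituyendo t = 3, encontramos j = 0.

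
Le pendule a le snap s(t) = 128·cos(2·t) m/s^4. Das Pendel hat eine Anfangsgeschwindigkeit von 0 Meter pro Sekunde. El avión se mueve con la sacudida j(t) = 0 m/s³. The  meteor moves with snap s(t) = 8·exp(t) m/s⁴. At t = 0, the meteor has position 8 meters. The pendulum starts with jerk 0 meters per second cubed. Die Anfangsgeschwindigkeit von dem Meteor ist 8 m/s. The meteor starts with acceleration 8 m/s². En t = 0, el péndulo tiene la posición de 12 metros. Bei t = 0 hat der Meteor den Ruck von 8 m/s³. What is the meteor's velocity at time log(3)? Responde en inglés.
Starting from snap s(t) = 8·exp(t), we take 3 antiderivatives. Taking ∫s(t)dt and applying j(0) = 8, we find j(t) = 8·exp(t). The antiderivative of jerk, with a(0) = 8, gives acceleration: a(t) = 8·exp(t). The integral of acceleration is velocity. Using v(0) = 8, we get v(t) = 8·exp(t). We have velocity v(t) = 8·exp(t). Substituting t = log(3): v(log(3)) = 24.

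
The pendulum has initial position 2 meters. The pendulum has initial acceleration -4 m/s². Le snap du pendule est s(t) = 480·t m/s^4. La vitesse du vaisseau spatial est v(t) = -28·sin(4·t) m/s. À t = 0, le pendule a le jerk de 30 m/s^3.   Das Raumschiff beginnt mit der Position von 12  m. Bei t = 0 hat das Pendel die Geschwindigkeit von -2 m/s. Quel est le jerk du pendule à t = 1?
Nous devons trouver la primitive de notre équation du snap s(t) = 480·t 1 fois. La primitive du snap est le jerk. En utilisant j(0) = 30, nous obtenons j(t) = 240·t^2 + 30. En utilisant j(t) = 240·t^2 + 30 et en substituant t = 1, nous trouvons j = 270.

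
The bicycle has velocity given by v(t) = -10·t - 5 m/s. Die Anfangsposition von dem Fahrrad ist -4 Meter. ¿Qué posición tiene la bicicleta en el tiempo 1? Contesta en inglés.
To find the answer, we compute 1 integral of v(t) = -10·t - 5. Integrating velocity and using the initial condition x(0) = -4, we get x(t) = -5·t^2 - 5·t - 4. From the given position equation x(t) = -5·t^2 - 5·t - 4, we substitute t = 1 to get x = -14.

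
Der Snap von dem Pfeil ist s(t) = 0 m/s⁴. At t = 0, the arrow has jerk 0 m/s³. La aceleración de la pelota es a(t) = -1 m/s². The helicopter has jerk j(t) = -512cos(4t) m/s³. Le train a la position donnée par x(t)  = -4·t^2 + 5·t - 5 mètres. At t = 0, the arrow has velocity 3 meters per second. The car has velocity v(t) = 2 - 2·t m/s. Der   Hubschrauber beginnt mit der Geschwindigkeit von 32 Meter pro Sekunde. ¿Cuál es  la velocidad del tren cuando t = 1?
Partiendo de la posición x(t) = -4·t^2 + 5·t - 5, tomamos 1 derivada. La derivada de la posición da la velocidad: v(t) = 5 - 8·t. Tenemos la velocidad v(t) = 5 - 8·t. Sustituyendo t = 1: v(1) = -3.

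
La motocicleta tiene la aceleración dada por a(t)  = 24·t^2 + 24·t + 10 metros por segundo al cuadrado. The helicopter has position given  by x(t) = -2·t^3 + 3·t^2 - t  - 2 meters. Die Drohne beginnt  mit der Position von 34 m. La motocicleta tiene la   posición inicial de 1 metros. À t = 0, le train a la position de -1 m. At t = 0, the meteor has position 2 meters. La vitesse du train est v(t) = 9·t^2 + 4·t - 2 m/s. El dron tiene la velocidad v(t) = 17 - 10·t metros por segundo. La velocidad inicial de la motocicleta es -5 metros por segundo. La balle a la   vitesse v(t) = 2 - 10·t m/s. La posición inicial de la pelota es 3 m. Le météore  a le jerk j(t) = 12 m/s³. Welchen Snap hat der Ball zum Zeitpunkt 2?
Um dies zu lösen, müssen wir 3 Ableitungen unserer Gleichung für die Geschwindigkeit v(t) = 2 - 10·t nehmen. Die Ableitung von der Geschwindigkeit ergibt die Beschleunigung: a(t) = -10. Die Ableitung von der Beschleunigung ergibt den Ruck: j(t) = 0. Mit d/dt von j(t) finden wir s(t) = 0. Wir haben den Snap s(t) = 0. Durch Einsetzen von t = 2: s(2) = 0.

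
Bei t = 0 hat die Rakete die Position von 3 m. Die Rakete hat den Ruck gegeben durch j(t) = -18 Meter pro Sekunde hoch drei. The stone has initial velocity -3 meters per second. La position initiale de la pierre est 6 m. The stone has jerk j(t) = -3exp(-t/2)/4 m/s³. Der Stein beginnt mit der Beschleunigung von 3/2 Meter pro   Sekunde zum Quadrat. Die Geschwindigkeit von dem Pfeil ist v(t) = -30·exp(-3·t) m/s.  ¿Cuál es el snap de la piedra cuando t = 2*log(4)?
Para resolver esto, necesitamos tomar 1 derivada de nuestra ecuación de la sacudida j(t) = -3·exp(-t/2)/4. Derivando la sacudida, obtenemos el snap: s(t) = 3·exp(-t/2)/8. Usando s(t) = 3·exp(-t/2)/8 y sustituyendo t = 2*log(4), encontramos s = 3/32.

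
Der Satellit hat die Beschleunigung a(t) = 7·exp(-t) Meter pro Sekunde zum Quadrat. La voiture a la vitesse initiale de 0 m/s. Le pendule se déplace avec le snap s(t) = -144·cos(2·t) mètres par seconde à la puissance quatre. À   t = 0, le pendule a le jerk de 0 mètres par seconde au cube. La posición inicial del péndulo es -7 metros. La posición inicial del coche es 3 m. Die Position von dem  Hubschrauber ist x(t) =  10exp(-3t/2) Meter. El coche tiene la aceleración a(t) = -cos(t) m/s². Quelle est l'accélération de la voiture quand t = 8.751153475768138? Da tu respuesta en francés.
En utilisant a(t) = -cos(t) et en substituant t = 8.751153475768138, nous trouvons a = 0.781565767928374.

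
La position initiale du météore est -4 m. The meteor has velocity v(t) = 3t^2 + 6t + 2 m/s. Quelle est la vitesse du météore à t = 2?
En utilisant v(t) = 3·t^2 + 6·t + 2 et en substituant t = 2, nous trouvons v = 26.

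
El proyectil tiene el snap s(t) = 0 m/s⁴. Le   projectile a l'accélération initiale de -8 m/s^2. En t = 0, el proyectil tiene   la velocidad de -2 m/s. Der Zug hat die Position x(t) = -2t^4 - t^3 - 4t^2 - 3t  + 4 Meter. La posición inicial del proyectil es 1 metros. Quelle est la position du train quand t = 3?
De l'équation de la position x(t) = -2·t^4 - t^3 - 4·t^2 - 3·t + 4, nous substituons t = 3 pour obtenir x = -230.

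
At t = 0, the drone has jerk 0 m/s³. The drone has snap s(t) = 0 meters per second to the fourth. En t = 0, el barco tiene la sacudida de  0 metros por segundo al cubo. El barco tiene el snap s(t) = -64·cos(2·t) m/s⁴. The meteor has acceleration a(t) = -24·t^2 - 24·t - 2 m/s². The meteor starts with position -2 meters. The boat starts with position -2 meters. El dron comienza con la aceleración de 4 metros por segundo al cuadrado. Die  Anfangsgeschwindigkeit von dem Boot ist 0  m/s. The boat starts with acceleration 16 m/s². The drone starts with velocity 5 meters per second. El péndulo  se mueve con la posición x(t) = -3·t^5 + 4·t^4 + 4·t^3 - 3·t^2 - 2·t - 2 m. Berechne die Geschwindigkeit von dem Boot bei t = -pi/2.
Ausgehend von dem Snap s(t) = -64·cos(2·t), nehmen wir 3 Integrale. Mit ∫s(t)dt und Anwendung von j(0) = 0, finden wir j(t) = -32·sin(2·t). Durch Integration von dem Ruck und Verwendung der Anfangsbedingung a(0) = 16, erhalten wir a(t) = 16·cos(2·t). Mit ∫a(t)dt und Anwendung von v(0) = 0, finden wir v(t) = 8·sin(2·t). Aus der Gleichung für die Geschwindigkeit v(t) = 8·sin(2·t), setzen wir t = -pi/2 ein und erhalten v = 0.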